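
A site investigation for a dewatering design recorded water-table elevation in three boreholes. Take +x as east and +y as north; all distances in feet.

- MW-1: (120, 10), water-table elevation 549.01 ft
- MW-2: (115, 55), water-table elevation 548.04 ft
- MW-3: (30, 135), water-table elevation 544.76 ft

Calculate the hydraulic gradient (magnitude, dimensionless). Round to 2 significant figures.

0.028

With h = a·x + b·y + c and MW-1 as origin, the differences give:
  (-5)·a + 45·b = -0.97
  (-90)·a + 125·b = -4.25
Eliminate b (×125 and ×45, subtract): 3425·a = 70.000 → a = ∂h/∂x = +0.02044
Back-substitute: b = ∂h/∂y = -0.01928.
|∇h| = √(0.02044² + -0.01928²) = 0.0281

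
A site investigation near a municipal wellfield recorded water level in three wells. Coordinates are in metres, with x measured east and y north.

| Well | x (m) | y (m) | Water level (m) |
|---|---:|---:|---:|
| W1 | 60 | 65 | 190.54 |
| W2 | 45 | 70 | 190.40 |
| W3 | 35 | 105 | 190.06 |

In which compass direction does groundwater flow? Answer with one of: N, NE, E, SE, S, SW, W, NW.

NW

Differences from W1: to W2 (Δx, Δy, Δh) = (-15, 5, -0.14); to W3 = (-25, 40, -0.48).
Determinant of the coordinate differences = (-15)·40 − (-25)·5 = -475.
∂h/∂x = [(-0.14)·40 − (-0.48)·5] / -475 = +0.006737
∂h/∂y = [(-15)·(-0.48) − (-25)·(-0.14)] / -475 = -0.007789
Flow = −∇h = (-0.006737 east, +0.007789 north), which points northwest.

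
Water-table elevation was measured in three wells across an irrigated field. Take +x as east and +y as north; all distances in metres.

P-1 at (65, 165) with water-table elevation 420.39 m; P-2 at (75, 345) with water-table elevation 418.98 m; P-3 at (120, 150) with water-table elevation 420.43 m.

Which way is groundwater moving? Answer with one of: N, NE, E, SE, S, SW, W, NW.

With h = a·x + b·y + c and P-1 as origin, the differences give:
  10·a + 180·b = -1.41
  55·a + (-15)·b = +0.04
Eliminate b (×(-15) and ×180, subtract): -10050·a = 13.950 → a = ∂h/∂x = -0.001388
Back-substitute: b = ∂h/∂y = -0.007756.
Flow = −∇h = (+0.001388 east, +0.007756 north), which points north.

N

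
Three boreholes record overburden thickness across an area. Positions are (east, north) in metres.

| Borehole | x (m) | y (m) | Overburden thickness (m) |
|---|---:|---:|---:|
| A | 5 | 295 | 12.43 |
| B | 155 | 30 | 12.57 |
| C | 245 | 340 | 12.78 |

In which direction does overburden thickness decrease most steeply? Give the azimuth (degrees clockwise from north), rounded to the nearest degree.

259°

With d = a·x + b·y + c and A as origin, the differences give:
  150·a + (-265)·b = +0.14
  240·a + 45·b = +0.35
Eliminate b (×45 and ×(-265), subtract): 70350·a = 99.050 → a = ∂d/∂x = +0.001408
Back-substitute: b = ∂d/∂y = +0.0002687.
Steepest decrease is along −∇f: components (-0.001408 E, -0.0002687 N).
Azimuth = atan2(-0.001408, -0.0002687) = 259.2° ≈ 259°.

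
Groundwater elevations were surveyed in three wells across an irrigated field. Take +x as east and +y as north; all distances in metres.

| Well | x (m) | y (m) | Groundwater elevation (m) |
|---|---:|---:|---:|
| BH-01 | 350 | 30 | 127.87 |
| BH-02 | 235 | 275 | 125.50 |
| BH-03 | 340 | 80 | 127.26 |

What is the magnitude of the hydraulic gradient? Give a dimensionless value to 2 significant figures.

0.017

With h = a·x + b·y + c and BH-01 as origin, the differences give:
  (-115)·a + 245·b = -2.37
  (-10)·a + 50·b = -0.61
Eliminate b (×50 and ×245, subtract): -3300·a = 30.950 → a = ∂h/∂x = -0.009379
Back-substitute: b = ∂h/∂y = -0.01408.
|∇h| = √(-0.009379² + -0.01408²) = 0.01692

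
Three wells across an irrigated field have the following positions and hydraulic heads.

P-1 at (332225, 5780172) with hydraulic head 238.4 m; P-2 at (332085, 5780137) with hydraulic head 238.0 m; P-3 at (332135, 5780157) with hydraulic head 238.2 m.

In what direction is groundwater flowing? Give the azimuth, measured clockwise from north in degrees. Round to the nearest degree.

With h = a·x + b·y + c and P-1 as origin, the differences give:
  (-140)·a + (-35)·b = -0.4
  (-90)·a + (-15)·b = -0.2
Eliminate b (×(-15) and ×(-35), subtract): -1050·a = -1.00 → a = ∂h/∂x = +0.0009524
Back-substitute: b = ∂h/∂y = +0.007619.
Flow direction (−∇h) has components (-0.0009524 E, -0.007619 N).
Azimuth = atan2(E, N) = atan2(-0.0009524, -0.007619) = 187.1° ≈ 187°.

187°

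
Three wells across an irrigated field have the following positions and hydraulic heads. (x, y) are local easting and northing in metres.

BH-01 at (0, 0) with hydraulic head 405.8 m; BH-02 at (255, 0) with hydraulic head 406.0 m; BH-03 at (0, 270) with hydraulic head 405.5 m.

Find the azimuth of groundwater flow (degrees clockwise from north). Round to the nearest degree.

325°

∂h/∂x = (406.0 − 405.8) / (255 − 0) = +0.0007843
∂h/∂y = (405.5 − 405.8) / (270 − 0) = -0.001111
Flow direction (−∇h) has components (-0.0007843 E, +0.001111 N).
Azimuth = atan2(E, N) = atan2(-0.0007843, +0.001111) = 324.8° ≈ 325°.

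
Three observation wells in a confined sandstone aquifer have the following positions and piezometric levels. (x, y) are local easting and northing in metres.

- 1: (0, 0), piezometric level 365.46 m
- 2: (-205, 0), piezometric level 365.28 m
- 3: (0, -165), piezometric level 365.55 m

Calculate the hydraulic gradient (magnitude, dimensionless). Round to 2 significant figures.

∂h/∂x = (365.28 − 365.46) / (-205 − 0) = +0.0008780
∂h/∂y = (365.55 − 365.46) / (-165 − 0) = -0.0005455
|∇h| = √(0.0008780² + -0.0005455²) = 0.001034

0.0010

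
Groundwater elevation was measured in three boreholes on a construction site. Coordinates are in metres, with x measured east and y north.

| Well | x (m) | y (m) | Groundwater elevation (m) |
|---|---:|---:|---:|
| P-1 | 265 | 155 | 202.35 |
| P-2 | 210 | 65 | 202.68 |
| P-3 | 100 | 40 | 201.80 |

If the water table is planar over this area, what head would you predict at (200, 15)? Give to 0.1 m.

203.1 m

Three-point gradient (reference P-1): Δ to P-2 = (-55, -90, +0.33), Δ to P-3 = (-165, -115, -0.55).
∂h/∂x = +0.01026, ∂h/∂y = -0.009935 (det = -8525).
h(200, 15) = 202.35 + (+0.01026)·(-65) + (-0.009935)·(-140) = 202.35 -0.667 +1.391 = 203.074 m.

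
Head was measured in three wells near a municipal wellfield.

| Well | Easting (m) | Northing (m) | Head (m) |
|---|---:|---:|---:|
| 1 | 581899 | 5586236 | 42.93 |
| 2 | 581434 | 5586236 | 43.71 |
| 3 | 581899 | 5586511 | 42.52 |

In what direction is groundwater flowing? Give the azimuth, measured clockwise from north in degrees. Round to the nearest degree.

∂h/∂x = (43.71 − 42.93) / (581434 − 581899) = -0.001677
∂h/∂y = (42.52 − 42.93) / (5586511 − 5586236) = -0.001491
Flow direction (−∇h) has components (+0.001677 E, +0.001491 N).
Azimuth = atan2(E, N) = atan2(+0.001677, +0.001491) = 48.4° ≈ 048°.

048°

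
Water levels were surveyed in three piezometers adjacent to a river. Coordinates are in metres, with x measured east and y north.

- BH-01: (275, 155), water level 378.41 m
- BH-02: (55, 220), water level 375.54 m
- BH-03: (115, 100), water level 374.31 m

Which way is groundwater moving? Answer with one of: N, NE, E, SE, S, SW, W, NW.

SW

Three-point gradient (reference BH-01): Δ to BH-02 = (-220, 65, -2.87), Δ to BH-03 = (-160, -55, -4.10).
∂h/∂x = +0.01886, ∂h/∂y = +0.01968 (det = 22500).
Flow = −∇h = (-0.01886 east, -0.01968 north), which points southwest.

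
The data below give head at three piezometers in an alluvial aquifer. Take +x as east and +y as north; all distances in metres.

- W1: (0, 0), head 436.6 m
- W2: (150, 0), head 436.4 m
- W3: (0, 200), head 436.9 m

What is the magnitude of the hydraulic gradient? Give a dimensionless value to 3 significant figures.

∂h/∂x = (436.4 − 436.6) / (150 − 0) = -0.001333
∂h/∂y = (436.9 − 436.6) / (200 − 0) = +0.001500
|∇h| = √(-0.001333² + 0.001500²) = 0.002007

0.00201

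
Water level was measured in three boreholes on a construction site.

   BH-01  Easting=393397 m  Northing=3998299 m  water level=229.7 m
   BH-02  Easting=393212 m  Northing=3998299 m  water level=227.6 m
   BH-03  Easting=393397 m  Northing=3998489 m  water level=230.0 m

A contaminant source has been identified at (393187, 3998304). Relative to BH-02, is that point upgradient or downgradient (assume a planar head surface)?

downgradient

∂h/∂x = (227.6 − 229.7) / (393212 − 393397) = +0.01135
∂h/∂y = (230.0 − 229.7) / (3998489 − 3998299) = +0.001579
Head at (393187, 3998304) = 229.7 + (+0.01135)·(-210) + (+0.001579)·(5) = 227.32 m.
That is lower than the 227.6 m at BH-02, so the point is downgradient.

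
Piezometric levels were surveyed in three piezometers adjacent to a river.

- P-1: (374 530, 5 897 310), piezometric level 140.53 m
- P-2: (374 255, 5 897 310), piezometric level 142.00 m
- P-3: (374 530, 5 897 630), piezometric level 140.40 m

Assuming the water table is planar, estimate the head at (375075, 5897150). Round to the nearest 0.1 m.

137.7 m

∂h/∂x = (142.00 − 140.53) / (374255 − 374530) = -0.005345
∂h/∂y = (140.40 − 140.53) / (5897630 − 5897310) = -0.0004062
h(375075, 5897150) = 140.53 + (-0.005345)·(545) + (-0.0004062)·(-160) = 140.53 -2.913 +0.065 = 137.682 m.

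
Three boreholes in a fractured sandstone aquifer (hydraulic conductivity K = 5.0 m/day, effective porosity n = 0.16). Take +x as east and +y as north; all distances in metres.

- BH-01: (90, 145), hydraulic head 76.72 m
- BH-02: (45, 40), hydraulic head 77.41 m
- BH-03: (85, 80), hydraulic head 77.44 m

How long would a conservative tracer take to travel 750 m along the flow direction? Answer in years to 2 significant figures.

Differences from BH-01: to BH-02 (Δx, Δy, Δh) = (-45, -105, +0.69); to BH-03 = (-5, -65, +0.72).
Determinant of the coordinate differences = (-45)·(-65) − (-5)·(-105) = 2400.
∂h/∂x = [(+0.69)·(-65) − (+0.72)·(-105)] / 2400 = +0.01281
∂h/∂y = [(-45)·(+0.72) − (-5)·(+0.69)] / 2400 = -0.01206
|∇h| = √(0.01281² + -0.01206²) = 0.01759
Seepage velocity v = K·i/n = 5.0 × 0.01759 / 0.16 = 0.5497 m/day.
t = 750 / 0.5497 = 1364 days = 3.73 years.

3.7 years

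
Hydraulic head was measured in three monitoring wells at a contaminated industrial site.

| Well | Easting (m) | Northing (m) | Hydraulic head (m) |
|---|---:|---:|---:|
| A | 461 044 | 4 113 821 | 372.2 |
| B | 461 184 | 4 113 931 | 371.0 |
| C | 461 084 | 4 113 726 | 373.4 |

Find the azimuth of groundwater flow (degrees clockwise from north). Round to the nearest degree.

Three-point gradient (reference A): Δ to B = (140, 110, -1.2), Δ to C = (40, -95, +1.2).
∂h/∂x = +0.001017, ∂h/∂y = -0.01220 (det = -17700).
Flow direction (−∇h) has components (-0.001017 E, +0.01220 N).
Azimuth = atan2(E, N) = atan2(-0.001017, +0.01220) = 355.2° ≈ 355°.

355°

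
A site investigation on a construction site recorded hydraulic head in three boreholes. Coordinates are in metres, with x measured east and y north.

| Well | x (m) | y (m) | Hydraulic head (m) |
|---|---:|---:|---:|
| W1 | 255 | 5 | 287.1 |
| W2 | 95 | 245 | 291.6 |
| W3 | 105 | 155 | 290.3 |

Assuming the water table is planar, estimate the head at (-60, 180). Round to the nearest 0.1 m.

291.9 m

With h = a·x + b·y + c and W1 as origin, the differences give:
  (-160)·a + 240·b = +4.5
  (-150)·a + 150·b = +3.2
Eliminate b (×150 and ×240, subtract): 12000·a = -93.00 → a = ∂h/∂x = -0.007750
Back-substitute: b = ∂h/∂y = +0.01358.
h(-60, 180) = 287.1 + (-0.007750)·(-315) + (+0.01358)·(175) = 287.1 +2.441 +2.377 = 291.918 m.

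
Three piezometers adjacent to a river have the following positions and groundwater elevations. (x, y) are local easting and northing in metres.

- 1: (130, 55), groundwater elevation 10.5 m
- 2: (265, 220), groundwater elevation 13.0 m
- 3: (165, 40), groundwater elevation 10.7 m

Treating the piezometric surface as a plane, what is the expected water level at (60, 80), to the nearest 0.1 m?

Taking 1 as reference: 2−1 = (135, 165, +2.5); 3−1 = (35, -15, +0.2).
Determinant of the coordinate differences = 135·(-15) − 35·165 = -7800.
∂h/∂x = [(+2.5)·(-15) − (+0.2)·165] / -7800 = +0.009038
∂h/∂y = [135·(+0.2) − 35·(+2.5)] / -7800 = +0.007756
h(60, 80) = 10.5 + (+0.009038)·(-70) + (+0.007756)·(25) = 10.5 -0.633 +0.194 = 10.061 m.

10.1 m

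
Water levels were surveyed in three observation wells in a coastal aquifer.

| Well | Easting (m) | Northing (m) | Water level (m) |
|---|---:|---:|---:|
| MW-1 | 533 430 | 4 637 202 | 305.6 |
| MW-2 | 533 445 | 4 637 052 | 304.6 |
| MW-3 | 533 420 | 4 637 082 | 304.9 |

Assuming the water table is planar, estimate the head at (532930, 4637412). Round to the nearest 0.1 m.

Differences from MW-1: to MW-2 (Δx, Δy, Δh) = (15, -150, -1.0); to MW-3 = (-10, -120, -0.7).
Solve a·Δx + b·Δy = Δh: det = 15·(-120) − (-10)·(-150) = -3300.
∂h/∂x = [(-1.0)·(-120) − (-0.7)·(-150)] / -3300 = -0.004545
∂h/∂y = [15·(-0.7) − (-10)·(-1.0)] / -3300 = +0.006212
h(532930, 4637412) = 305.6 + (-0.004545)·(-500) + (+0.006212)·(210) = 305.6 +2.273 +1.305 = 309.177 m.

309.2 m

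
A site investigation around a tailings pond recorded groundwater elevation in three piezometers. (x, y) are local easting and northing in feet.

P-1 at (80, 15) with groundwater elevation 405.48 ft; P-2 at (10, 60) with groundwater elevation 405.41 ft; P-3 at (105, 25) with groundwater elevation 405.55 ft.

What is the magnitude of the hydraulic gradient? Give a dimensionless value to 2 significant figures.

0.0027

Taking P-1 as reference: P-2−P-1 = (-70, 45, -0.07); P-3−P-1 = (25, 10, +0.07).
Solve a·Δx + b·Δy = Δh: det = (-70)·10 − 25·45 = -1825.
∂h/∂x = [(-0.07)·10 − (+0.07)·45] / -1825 = +0.002110
∂h/∂y = [(-70)·(+0.07) − 25·(-0.07)] / -1825 = +0.001726
|∇h| = √(0.002110² + 0.001726²) = 0.002726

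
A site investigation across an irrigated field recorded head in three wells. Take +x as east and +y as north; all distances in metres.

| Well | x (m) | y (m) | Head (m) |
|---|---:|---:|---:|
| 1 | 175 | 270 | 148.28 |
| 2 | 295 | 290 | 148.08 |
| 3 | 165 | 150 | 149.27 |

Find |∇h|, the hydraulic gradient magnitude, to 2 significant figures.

0.0082

Taking 1 as reference: 2−1 = (120, 20, -0.20); 3−1 = (-10, -120, +0.99).
Determinant of the coordinate differences = 120·(-120) − (-10)·20 = -14200.
∂h/∂x = [(-0.20)·(-120) − (+0.99)·20] / -14200 = -0.0002958
∂h/∂y = [120·(+0.99) − (-10)·(-0.20)] / -14200 = -0.008225
|∇h| = √(-0.0002958² + -0.008225²) = 0.00823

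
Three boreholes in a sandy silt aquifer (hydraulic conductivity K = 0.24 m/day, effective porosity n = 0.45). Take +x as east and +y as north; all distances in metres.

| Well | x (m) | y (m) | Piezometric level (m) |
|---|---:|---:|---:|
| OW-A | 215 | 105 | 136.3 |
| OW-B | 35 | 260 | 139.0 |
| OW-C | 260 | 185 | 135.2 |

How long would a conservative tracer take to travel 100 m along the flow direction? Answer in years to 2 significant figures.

Differences from OW-A: to OW-B (Δx, Δy, Δh) = (-180, 155, +2.7); to OW-C = (45, 80, -1.1).
Solve a·Δx + b·Δy = Δh: det = (-180)·80 − 45·155 = -21375.
∂h/∂x = [(+2.7)·80 − (-1.1)·155] / -21375 = -0.01808
∂h/∂y = [(-180)·(-1.1) − 45·(+2.7)] / -21375 = -0.003579
|∇h| = √(-0.01808² + -0.003579²) = 0.01843
Seepage velocity v = K·i/n = 0.24 × 0.01843 / 0.45 = 0.009829 m/day.
t = 100 / 0.009829 = 1.017e+04 days = 27.8 years.

28 years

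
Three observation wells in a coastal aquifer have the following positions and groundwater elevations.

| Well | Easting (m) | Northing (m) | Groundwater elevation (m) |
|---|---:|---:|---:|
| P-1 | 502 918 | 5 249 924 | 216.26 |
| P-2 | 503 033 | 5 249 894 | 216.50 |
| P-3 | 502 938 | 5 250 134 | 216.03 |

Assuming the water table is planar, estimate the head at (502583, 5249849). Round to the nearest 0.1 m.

215.8 m

With h = a·x + b·y + c and P-1 as origin, the differences give:
  115·a + (-30)·b = +0.24
  20·a + 210·b = -0.23
Eliminate b (×210 and ×(-30), subtract): 24750·a = 43.500 → a = ∂h/∂x = +0.001758
Back-substitute: b = ∂h/∂y = -0.001263.
h(502583, 5249849) = 216.26 + (+0.001758)·(-335) + (-0.001263)·(-75) = 216.26 -0.589 +0.095 = 215.766 m.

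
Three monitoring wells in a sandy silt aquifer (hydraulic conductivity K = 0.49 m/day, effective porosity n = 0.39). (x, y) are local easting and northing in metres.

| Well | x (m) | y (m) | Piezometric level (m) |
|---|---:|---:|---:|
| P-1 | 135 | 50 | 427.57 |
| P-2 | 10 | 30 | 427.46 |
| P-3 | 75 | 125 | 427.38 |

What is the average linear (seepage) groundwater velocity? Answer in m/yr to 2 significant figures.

0.91 m/yr

With h = a·x + b·y + c and P-1 as origin, the differences give:
  (-125)·a + (-20)·b = -0.11
  (-60)·a + 75·b = -0.19
Eliminate b (×75 and ×(-20), subtract): -10575·a = -12.050 → a = ∂h/∂x = +0.001139
Back-substitute: b = ∂h/∂y = -0.001622.
|∇h| = √(0.001139² + -0.001622²) = 0.001982
Seepage velocity v = K·i/n = 0.49 × 0.001982 / 0.39 = 0.00249 m/day = 0.9095 m/yr.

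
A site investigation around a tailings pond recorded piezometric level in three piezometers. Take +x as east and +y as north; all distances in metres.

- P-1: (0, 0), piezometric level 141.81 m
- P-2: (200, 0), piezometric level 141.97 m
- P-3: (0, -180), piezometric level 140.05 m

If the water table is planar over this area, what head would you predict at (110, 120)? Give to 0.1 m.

143.1 m

∂h/∂x = (141.97 − 141.81) / (200 − 0) = +0.0008000
∂h/∂y = (140.05 − 141.81) / (-180 − 0) = +0.009778
h(110, 120) = 141.81 + (+0.0008000)·(110) + (+0.009778)·(120) = 141.81 +0.088 +1.173 = 143.071 m.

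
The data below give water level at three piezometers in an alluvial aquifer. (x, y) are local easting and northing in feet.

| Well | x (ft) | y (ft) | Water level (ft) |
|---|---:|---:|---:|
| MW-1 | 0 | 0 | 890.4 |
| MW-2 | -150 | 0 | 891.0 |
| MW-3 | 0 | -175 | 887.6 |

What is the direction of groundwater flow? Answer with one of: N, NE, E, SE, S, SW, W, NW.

∂h/∂x = (891.0 − 890.4) / (-150 − 0) = -0.004000
∂h/∂y = (887.6 − 890.4) / (-175 − 0) = +0.01600
Flow = −∇h = (+0.004000 east, -0.01600 north), which points south.

S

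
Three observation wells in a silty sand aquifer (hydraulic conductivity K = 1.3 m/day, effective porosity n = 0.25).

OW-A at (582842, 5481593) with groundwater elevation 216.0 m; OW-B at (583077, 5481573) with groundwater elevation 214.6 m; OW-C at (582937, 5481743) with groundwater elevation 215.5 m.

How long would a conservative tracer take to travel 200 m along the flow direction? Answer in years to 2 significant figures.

18 years

Three-point gradient (reference OW-A): Δ to OW-B = (235, -20, -1.4), Δ to OW-C = (95, 150, -0.5).
∂h/∂x = -0.005922, ∂h/∂y = +0.0004172 (det = 37150).
|∇h| = √(-0.005922² + 0.0004172²) = 0.005937
Seepage velocity v = K·i/n = 1.3 × 0.005937 / 0.25 = 0.03087 m/day.
t = 200 / 0.03087 = 6479 days = 17.7 years.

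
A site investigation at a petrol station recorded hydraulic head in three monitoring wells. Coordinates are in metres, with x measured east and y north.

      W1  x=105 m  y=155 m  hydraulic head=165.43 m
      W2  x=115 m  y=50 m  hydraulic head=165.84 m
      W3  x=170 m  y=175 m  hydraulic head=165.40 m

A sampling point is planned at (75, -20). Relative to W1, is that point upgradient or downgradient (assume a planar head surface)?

Taking W1 as reference: W2−W1 = (10, -105, +0.41); W3−W1 = (65, 20, -0.03).
Solve a·Δx + b·Δy = Δh: det = 10·20 − 65·(-105) = 7025.
∂h/∂x = [(+0.41)·20 − (-0.03)·(-105)] / 7025 = +0.0007189
∂h/∂y = [10·(-0.03) − 65·(+0.41)] / 7025 = -0.003836
Head at (75, -20) = 165.43 + (+0.0007189)·(-30) + (-0.003836)·(-175) = 166.08 m.
That is higher than the 165.43 m at W1, so the point is upgradient.

upgradient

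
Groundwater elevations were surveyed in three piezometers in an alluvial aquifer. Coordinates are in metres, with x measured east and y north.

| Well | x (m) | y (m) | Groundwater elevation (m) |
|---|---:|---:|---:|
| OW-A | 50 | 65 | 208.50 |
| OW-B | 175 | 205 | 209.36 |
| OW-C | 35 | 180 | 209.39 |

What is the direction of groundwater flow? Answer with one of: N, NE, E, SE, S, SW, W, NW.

Taking OW-A as reference: OW-B−OW-A = (125, 140, +0.86); OW-C−OW-A = (-15, 115, +0.89).
Determinant of the coordinate differences = 125·115 − (-15)·140 = 16475.
∂h/∂x = [(+0.86)·115 − (+0.89)·140] / 16475 = -0.001560
∂h/∂y = [125·(+0.89) − (-15)·(+0.86)] / 16475 = +0.007536
Flow = −∇h = (+0.001560 east, -0.007536 north), which points south.

S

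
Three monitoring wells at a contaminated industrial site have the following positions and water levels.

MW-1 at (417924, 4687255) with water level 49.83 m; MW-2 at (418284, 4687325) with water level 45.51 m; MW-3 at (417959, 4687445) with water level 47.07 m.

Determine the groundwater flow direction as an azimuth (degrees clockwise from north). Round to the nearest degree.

037°

Taking MW-1 as reference: MW-2−MW-1 = (360, 70, -4.32); MW-3−MW-1 = (35, 190, -2.76).
Determinant of the coordinate differences = 360·190 − 35·70 = 65950.
∂h/∂x = [(-4.32)·190 − (-2.76)·70] / 65950 = -0.009516
∂h/∂y = [360·(-2.76) − 35·(-4.32)] / 65950 = -0.01277
Flow direction (−∇h) has components (+0.009516 E, +0.01277 N).
Azimuth = atan2(E, N) = atan2(+0.009516, +0.01277) = 36.7° ≈ 037°.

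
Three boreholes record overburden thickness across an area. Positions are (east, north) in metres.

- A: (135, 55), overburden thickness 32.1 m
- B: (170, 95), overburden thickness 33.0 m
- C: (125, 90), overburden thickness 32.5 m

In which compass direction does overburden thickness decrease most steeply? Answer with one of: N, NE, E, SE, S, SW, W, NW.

SW

Taking A as reference: B−A = (35, 40, +0.9); C−A = (-10, 35, +0.4).
Determinant of the coordinate differences = 35·35 − (-10)·40 = 1625.
∂d/∂x = [(+0.9)·35 − (+0.4)·40] / 1625 = +0.009538
∂d/∂y = [35·(+0.4) − (-10)·(+0.9)] / 1625 = +0.01415
Steepest decrease is along −∇f = (-0.009538 E, -0.01415 N) → southwest.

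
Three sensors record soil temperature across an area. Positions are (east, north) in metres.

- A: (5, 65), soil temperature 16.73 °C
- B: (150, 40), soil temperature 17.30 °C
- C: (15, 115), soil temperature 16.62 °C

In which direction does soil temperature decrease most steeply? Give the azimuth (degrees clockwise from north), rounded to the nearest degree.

310°

With T = a·x + b·y + c and A as origin, the differences give:
  145·a + (-25)·b = +0.57
  10·a + 50·b = -0.11
Eliminate b (×50 and ×(-25), subtract): 7500·a = 25.750 → a = ∂T/∂x = +0.003433
Back-substitute: b = ∂T/∂y = -0.002887.
Steepest decrease is along −∇f: components (-0.003433 E, +0.002887 N).
Azimuth = atan2(-0.003433, +0.002887) = 310.1° ≈ 310°.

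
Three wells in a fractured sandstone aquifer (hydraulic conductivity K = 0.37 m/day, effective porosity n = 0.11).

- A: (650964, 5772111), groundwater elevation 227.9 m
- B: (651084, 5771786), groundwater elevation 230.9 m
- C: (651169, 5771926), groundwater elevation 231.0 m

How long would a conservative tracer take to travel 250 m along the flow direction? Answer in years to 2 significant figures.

Three-point gradient (reference A): Δ to B = (120, -325, +3.0), Δ to C = (205, -185, +3.1).
∂h/∂x = +0.01019, ∂h/∂y = -0.005470 (det = 44425).
|∇h| = √(0.01019² + -0.005470²) = 0.01157
Seepage velocity v = K·i/n = 0.37 × 0.01157 / 0.11 = 0.03892 m/day.
t = 250 / 0.03892 = 6423 days = 17.6 years.

18 years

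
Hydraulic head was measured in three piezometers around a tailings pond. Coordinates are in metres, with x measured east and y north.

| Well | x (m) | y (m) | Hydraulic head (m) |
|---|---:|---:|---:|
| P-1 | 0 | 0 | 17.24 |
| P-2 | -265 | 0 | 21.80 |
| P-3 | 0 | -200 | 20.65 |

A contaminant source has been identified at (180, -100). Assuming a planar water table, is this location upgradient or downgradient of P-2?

∂h/∂x = (21.80 − 17.24) / (-265 − 0) = -0.01721
∂h/∂y = (20.65 − 17.24) / (-200 − 0) = -0.01705
Head at (180, -100) = 17.24 + (-0.01721)·(180) + (-0.01705)·(-100) = 15.85 m.
That is lower than the 21.80 m at P-2, so the point is downgradient.

downgradient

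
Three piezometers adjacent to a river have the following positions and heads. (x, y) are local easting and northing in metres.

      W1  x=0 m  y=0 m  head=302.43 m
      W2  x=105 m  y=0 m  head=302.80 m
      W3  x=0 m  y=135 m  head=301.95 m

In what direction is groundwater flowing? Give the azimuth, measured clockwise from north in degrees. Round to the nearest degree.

315°

∂h/∂x = (302.80 − 302.43) / (105 − 0) = +0.003524
∂h/∂y = (301.95 − 302.43) / (135 − 0) = -0.003556
Flow direction (−∇h) has components (-0.003524 E, +0.003556 N).
Azimuth = atan2(E, N) = atan2(-0.003524, +0.003556) = 315.3° ≈ 315°.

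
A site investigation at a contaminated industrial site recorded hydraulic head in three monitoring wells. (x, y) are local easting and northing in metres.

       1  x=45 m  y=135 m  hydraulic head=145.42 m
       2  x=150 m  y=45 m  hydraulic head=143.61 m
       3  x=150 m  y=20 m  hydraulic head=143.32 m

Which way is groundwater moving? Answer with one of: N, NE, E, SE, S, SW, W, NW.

SE

With h = a·x + b·y + c and 1 as origin, the differences give:
  105·a + (-90)·b = -1.81
  105·a + (-115)·b = -2.10
Eliminate b (×(-115) and ×(-90), subtract): -2625·a = 19.150 → a = ∂h/∂x = -0.007295
Back-substitute: b = ∂h/∂y = +0.01160.
Flow = −∇h = (+0.007295 east, -0.01160 north), which points southeast.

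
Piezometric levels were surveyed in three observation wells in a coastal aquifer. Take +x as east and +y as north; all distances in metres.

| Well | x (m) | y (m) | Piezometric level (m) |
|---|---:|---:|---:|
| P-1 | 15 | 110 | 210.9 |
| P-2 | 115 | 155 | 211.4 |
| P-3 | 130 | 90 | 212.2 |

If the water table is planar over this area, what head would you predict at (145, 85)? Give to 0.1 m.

With h = a·x + b·y + c and P-1 as origin, the differences give:
  100·a + 45·b = +0.5
  115·a + (-20)·b = +1.3
Eliminate b (×(-20) and ×45, subtract): -7175·a = -68.50 → a = ∂h/∂x = +0.009547
Back-substitute: b = ∂h/∂y = -0.01010.
h(145, 85) = 210.9 + (+0.009547)·(130) + (-0.01010)·(-25) = 210.9 +1.241 +0.253 = 212.394 m.

212.4 m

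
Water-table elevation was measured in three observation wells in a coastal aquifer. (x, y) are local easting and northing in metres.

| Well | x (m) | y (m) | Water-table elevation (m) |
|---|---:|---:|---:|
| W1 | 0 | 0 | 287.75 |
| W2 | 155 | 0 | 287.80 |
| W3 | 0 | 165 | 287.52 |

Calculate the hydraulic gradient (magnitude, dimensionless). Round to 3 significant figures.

0.00143

∂h/∂x = (287.80 − 287.75) / (155 − 0) = +0.0003226
∂h/∂y = (287.52 − 287.75) / (165 − 0) = -0.001394
|∇h| = √(0.0003226² + -0.001394²) = 0.001431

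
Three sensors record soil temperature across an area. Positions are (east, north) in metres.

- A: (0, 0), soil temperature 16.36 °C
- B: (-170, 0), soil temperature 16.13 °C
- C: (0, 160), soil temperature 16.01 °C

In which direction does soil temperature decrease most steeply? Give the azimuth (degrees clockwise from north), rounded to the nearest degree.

328°

∂T/∂x = (16.13 − 16.36) / (-170 − 0) = +0.001353
∂T/∂y = (16.01 − 16.36) / (160 − 0) = -0.002187
Steepest decrease is along −∇f: components (-0.001353 E, +0.002187 N).
Azimuth = atan2(-0.001353, +0.002187) = 328.3° ≈ 328°.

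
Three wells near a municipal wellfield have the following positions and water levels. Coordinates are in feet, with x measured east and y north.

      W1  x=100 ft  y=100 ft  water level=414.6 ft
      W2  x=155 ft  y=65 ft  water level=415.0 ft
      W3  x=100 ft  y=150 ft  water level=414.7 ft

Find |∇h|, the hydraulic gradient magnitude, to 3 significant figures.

0.00878

Differences from W1: to W2 (Δx, Δy, Δh) = (55, -35, +0.4); to W3 = (0, 50, +0.1).
Solve a·Δx + b·Δy = Δh: det = 55·50 − 0·(-35) = 2750.
∂h/∂x = [(+0.4)·50 − (+0.1)·(-35)] / 2750 = +0.008545
∂h/∂y = [55·(+0.1) − 0·(+0.4)] / 2750 = +0.002000
|∇h| = √(0.008545² + 0.002000²) = 0.008776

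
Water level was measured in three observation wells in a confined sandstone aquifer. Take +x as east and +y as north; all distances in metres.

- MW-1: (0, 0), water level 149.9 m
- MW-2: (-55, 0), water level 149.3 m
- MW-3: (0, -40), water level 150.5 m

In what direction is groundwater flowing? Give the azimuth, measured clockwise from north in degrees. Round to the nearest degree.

∂h/∂x = (149.3 − 149.9) / (-55 − 0) = +0.01091
∂h/∂y = (150.5 − 149.9) / (-40 − 0) = -0.01500
Flow direction (−∇h) has components (-0.01091 E, +0.01500 N).
Azimuth = atan2(E, N) = atan2(-0.01091, +0.01500) = 324.0° ≈ 324°.

324°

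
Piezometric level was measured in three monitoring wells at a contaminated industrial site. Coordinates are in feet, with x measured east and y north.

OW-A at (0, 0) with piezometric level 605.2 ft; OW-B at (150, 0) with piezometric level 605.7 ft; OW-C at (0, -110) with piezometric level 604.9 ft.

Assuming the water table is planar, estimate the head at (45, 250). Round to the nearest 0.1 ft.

∂h/∂x = (605.7 − 605.2) / (150 − 0) = +0.003333
∂h/∂y = (604.9 − 605.2) / (-110 − 0) = +0.002727
h(45, 250) = 605.2 + (+0.003333)·(45) + (+0.002727)·(250) = 605.2 +0.150 +0.682 = 606.032 ft.

606.0 ft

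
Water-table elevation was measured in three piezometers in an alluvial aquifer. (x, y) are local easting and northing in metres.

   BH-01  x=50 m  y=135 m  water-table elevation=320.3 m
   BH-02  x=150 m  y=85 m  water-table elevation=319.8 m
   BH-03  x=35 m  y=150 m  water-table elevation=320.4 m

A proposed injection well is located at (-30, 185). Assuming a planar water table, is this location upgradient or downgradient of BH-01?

Differences from BH-01: to BH-02 (Δx, Δy, Δh) = (100, -50, -0.5); to BH-03 = (-15, 15, +0.1).
Solve a·Δx + b·Δy = Δh: det = 100·15 − (-15)·(-50) = 750.
∂h/∂x = [(-0.5)·15 − (+0.1)·(-50)] / 750 = -0.003333
∂h/∂y = [100·(+0.1) − (-15)·(-0.5)] / 750 = +0.003333
Head at (-30, 185) = 320.3 + (-0.003333)·(-80) + (+0.003333)·(50) = 320.73 m.
That is higher than the 320.3 m at BH-01, so the point is upgradient.

upgradient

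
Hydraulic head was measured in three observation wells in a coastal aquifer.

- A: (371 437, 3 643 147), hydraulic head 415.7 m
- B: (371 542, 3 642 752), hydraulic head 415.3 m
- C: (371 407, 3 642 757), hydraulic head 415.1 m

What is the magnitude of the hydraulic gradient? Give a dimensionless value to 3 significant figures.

0.00209

Taking A as reference: B−A = (105, -395, -0.4); C−A = (-30, -390, -0.6).
Determinant of the coordinate differences = 105·(-390) − (-30)·(-395) = -52800.
∂h/∂x = [(-0.4)·(-390) − (-0.6)·(-395)] / -52800 = +0.001534
∂h/∂y = [105·(-0.6) − (-30)·(-0.4)] / -52800 = +0.001420
|∇h| = √(0.001534² + 0.001420²) = 0.00209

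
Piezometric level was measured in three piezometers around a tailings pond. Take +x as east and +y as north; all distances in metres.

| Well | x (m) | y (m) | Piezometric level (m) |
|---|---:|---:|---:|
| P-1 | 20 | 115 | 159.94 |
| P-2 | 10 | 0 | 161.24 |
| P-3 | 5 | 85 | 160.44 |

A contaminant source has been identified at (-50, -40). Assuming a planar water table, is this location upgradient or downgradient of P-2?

upgradient

Differences from P-1: to P-2 (Δx, Δy, Δh) = (-10, -115, +1.30); to P-3 = (-15, -30, +0.50).
Determinant of the coordinate differences = (-10)·(-30) − (-15)·(-115) = -1425.
∂h/∂x = [(+1.30)·(-30) − (+0.50)·(-115)] / -1425 = -0.01298
∂h/∂y = [(-10)·(+0.50) − (-15)·(+1.30)] / -1425 = -0.01018
Head at (-50, -40) = 159.94 + (-0.01298)·(-70) + (-0.01018)·(-155) = 162.43 m.
That is higher than the 161.24 m at P-2, so the point is upgradient.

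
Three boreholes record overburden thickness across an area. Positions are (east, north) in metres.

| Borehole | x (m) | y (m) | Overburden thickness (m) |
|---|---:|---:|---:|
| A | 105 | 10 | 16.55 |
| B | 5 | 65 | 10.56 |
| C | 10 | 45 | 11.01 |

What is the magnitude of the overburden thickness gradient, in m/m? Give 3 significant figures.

0.0558 m/m

Differences from A: to B (Δx, Δy, Δh) = (-100, 55, -5.99); to C = (-95, 35, -5.54).
Determinant of the coordinate differences = (-100)·35 − (-95)·55 = 1725.
∂d/∂x = [(-5.99)·35 − (-5.54)·55] / 1725 = +0.05510
∂d/∂y = [(-100)·(-5.54) − (-95)·(-5.99)] / 1725 = -0.008725
|∇f| = √(0.05510² + -0.008725²) = 0.05579 m/m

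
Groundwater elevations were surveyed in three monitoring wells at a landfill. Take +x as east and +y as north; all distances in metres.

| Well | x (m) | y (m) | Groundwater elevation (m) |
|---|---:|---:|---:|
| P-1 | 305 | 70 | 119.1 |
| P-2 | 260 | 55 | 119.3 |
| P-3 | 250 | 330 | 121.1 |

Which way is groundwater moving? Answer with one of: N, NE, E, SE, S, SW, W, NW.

Taking P-1 as reference: P-2−P-1 = (-45, -15, +0.2); P-3−P-1 = (-55, 260, +2.0).
Solve a·Δx + b·Δy = Δh: det = (-45)·260 − (-55)·(-15) = -12525.
∂h/∂x = [(+0.2)·260 − (+2.0)·(-15)] / -12525 = -0.006547
∂h/∂y = [(-45)·(+2.0) − (-55)·(+0.2)] / -12525 = +0.006307
Flow = −∇h = (+0.006547 east, -0.006307 north), which points southeast.

SE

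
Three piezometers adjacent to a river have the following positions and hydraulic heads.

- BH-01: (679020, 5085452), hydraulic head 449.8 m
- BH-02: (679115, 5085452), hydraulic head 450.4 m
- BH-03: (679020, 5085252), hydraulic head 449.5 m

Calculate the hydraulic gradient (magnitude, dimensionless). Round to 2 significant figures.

∂h/∂x = (450.4 − 449.8) / (679115 − 679020) = +0.006316
∂h/∂y = (449.5 − 449.8) / (5085252 − 5085452) = +0.001500
|∇h| = √(0.006316² + 0.001500²) = 0.006492

0.0065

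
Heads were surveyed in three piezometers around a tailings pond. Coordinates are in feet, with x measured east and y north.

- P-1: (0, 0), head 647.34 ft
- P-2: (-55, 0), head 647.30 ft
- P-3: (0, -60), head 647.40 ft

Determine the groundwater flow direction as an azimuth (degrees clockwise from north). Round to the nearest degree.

∂h/∂x = (647.30 − 647.34) / (-55 − 0) = +0.0007273
∂h/∂y = (647.40 − 647.34) / (-60 − 0) = -0.0010000
Flow direction (−∇h) has components (-0.0007273 E, +0.0010000 N).
Azimuth = atan2(E, N) = atan2(-0.0007273, +0.0010000) = 324.0° ≈ 324°.

324°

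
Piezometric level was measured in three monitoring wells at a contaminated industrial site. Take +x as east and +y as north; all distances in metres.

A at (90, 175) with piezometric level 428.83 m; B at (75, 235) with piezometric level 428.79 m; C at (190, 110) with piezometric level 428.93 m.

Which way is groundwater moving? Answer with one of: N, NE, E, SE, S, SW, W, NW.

Three-point gradient (reference A): Δ to B = (-15, 60, -0.04), Δ to C = (100, -65, +0.10).
∂h/∂x = +0.0006766, ∂h/∂y = -0.0004975 (det = -5025).
Flow = −∇h = (-0.0006766 east, +0.0004975 north), which points northwest.

NW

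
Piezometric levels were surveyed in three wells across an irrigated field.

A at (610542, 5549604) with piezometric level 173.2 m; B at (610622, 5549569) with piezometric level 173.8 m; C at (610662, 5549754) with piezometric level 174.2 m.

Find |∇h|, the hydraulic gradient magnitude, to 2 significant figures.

0.0077

Taking A as reference: B−A = (80, -35, +0.6); C−A = (120, 150, +1.0).
Determinant of the coordinate differences = 80·150 − 120·(-35) = 16200.
∂h/∂x = [(+0.6)·150 − (+1.0)·(-35)] / 16200 = +0.007716
∂h/∂y = [80·(+1.0) − 120·(+0.6)] / 16200 = +0.0004938
|∇h| = √(0.007716² + 0.0004938²) = 0.007732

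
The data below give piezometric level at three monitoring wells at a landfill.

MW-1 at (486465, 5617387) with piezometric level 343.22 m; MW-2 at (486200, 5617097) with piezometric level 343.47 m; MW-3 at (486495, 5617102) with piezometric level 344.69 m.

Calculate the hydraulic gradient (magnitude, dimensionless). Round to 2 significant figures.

Three-point gradient (reference MW-1): Δ to MW-2 = (-265, -290, +0.25), Δ to MW-3 = (30, -285, +1.47).
∂h/∂x = +0.004215, ∂h/∂y = -0.004714 (det = 84225).
|∇h| = √(0.004215² + -0.004714²) = 0.006324

0.0063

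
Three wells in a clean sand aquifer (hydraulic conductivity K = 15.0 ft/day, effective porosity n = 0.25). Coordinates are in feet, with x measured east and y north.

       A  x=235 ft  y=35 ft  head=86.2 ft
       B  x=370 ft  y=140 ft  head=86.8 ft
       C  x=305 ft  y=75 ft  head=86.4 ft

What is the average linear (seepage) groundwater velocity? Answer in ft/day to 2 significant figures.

With h = a·x + b·y + c and A as origin, the differences give:
  135·a + 105·b = +0.6
  70·a + 40·b = +0.2
Eliminate b (×40 and ×105, subtract): -1950·a = 3.00 → a = ∂h/∂x = -0.001538
Back-substitute: b = ∂h/∂y = +0.007692.
|∇h| = √(-0.001538² + 0.007692²) = 0.007844
Seepage velocity v = K·i/n = 15.0 × 0.007844 / 0.25 = 0.4706 ft/day.

0.47 ft/day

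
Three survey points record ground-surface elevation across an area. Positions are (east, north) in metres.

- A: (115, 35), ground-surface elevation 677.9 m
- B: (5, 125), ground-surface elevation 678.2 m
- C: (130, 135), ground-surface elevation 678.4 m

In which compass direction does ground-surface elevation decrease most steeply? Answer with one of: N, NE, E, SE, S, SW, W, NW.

With z = a·x + b·y + c and A as origin, the differences give:
  (-110)·a + 90·b = +0.3
  15·a + 100·b = +0.5
Eliminate b (×100 and ×90, subtract): -12350·a = -15.00 → a = ∂z/∂x = +0.001215
Back-substitute: b = ∂z/∂y = +0.004818.
Steepest decrease is along −∇f = (-0.001215 E, -0.004818 N) → south.

S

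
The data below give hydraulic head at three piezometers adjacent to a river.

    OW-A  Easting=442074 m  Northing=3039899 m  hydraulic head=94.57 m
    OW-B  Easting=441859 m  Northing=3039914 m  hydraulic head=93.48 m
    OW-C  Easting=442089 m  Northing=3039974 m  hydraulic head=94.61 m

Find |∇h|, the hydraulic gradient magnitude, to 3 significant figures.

Taking OW-A as reference: OW-B−OW-A = (-215, 15, -1.09); OW-C−OW-A = (15, 75, +0.04).
Solve a·Δx + b·Δy = Δh: det = (-215)·75 − 15·15 = -16350.
∂h/∂x = [(-1.09)·75 − (+0.04)·15] / -16350 = +0.005037
∂h/∂y = [(-215)·(+0.04) − 15·(-1.09)] / -16350 = -0.0004740
|∇h| = √(0.005037² + -0.0004740²) = 0.005059

0.00506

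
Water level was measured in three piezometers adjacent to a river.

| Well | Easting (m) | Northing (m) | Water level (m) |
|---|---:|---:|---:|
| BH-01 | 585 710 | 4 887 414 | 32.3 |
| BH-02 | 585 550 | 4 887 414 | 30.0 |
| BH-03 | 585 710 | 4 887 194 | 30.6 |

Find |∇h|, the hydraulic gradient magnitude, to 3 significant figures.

0.0163

∂h/∂x = (30.0 − 32.3) / (585550 − 585710) = +0.01437
∂h/∂y = (30.6 − 32.3) / (4887194 − 4887414) = +0.007727
|∇h| = √(0.01437² + 0.007727²) = 0.01632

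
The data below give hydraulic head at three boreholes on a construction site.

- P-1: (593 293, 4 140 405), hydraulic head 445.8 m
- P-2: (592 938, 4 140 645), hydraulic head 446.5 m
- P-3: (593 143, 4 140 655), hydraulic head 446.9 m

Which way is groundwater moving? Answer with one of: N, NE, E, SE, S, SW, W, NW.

S

Three-point gradient (reference P-1): Δ to P-2 = (-355, 240, +0.7), Δ to P-3 = (-150, 250, +1.1).
∂h/∂x = +0.001687, ∂h/∂y = +0.005412 (det = -52750).
Flow = −∇h = (-0.001687 east, -0.005412 north), which points south.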